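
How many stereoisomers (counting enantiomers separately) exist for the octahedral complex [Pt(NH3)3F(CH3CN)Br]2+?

The six octahedral sites form three mutually perpendicular trans pairs.
Systematic placement gives 4 geometric isomers: NH3 mer (3 arrangements); NH3 fac (chiral).
One of these lacks any improper symmetry element and so occurs as an enantiomeric pair, giving 4 + 1 = 5 stereoisomers in total.

5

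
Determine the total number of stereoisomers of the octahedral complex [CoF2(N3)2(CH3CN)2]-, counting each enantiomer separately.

6

The six octahedral sites form three mutually perpendicular trans pairs.
The distinct arrangements are (5 in all): F trans, N3 trans, CH3CN trans; F cis, N3 cis, CH3CN trans; F cis, N3 trans, CH3CN cis; F cis, N3 cis, CH3CN cis (chiral); F trans, N3 cis, CH3CN cis.
One of these lacks any improper symmetry element and so occurs as an enantiomeric pair, giving 5 + 1 = 6 stereoisomers in total.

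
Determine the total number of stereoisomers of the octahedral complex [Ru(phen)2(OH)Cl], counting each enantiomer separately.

3

Each phen is bidentate and must span two cis positions.
The distinct arrangements are (2 in all): OH and Cl mutually trans; OH and Cl mutually cis (chiral).
One of these lacks any improper symmetry element and so occurs as an enantiomeric pair, giving 2 + 1 = 3 stereoisomers in total.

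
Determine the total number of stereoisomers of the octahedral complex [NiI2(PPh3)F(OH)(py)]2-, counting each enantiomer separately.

15

The six octahedral sites form three mutually perpendicular trans pairs.
Exhaustive case analysis gives 9 geometric isomers.
Of these, 6 lack any improper symmetry element and so occur as enantiomeric pairs, giving 9 + 6 = 15 stereoisomers in total.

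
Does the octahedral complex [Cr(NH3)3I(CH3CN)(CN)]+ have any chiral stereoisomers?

In an octahedral complex each vertex has one trans partner and four cis neighbours.
Systematic placement gives 4 geometric isomers: NH3 mer (3 arrangements); NH3 fac (chiral).
One of these lacks any improper symmetry element and so occurs as an enantiomeric pair, giving 4 + 1 = 5 stereoisomers in total.

yes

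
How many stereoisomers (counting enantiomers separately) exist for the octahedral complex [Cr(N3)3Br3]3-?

2

In an octahedral complex each vertex has one trans partner and four cis neighbours.
The distinct arrangements are (2 in all): N3 mer; N3 fac.
Each arrangement has an internal mirror plane or centre of symmetry, so none is chiral.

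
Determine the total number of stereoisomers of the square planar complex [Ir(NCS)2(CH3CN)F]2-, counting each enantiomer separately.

A square has two trans pairs of vertices; adjacent vertices are cis.
The distinct arrangements are (2 in all): NCS cis; NCS trans.
Each arrangement has an internal mirror plane or centre of symmetry, so none is chiral.

2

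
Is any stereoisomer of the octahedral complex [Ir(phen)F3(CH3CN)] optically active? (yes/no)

no

Each phen is bidentate and must span two cis positions.
Working through the distinct placements yields 2 geometric isomers: F fac; F mer.
Each arrangement has an internal mirror plane or centre of symmetry, so none is chiral.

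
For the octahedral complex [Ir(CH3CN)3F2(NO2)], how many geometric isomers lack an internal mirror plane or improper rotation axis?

0

The six octahedral sites form three mutually perpendicular trans pairs.
Systematic placement gives 3 geometric isomers: CH3CN mer, F cis; CH3CN mer, F trans; CH3CN fac, F cis.
Each arrangement has an internal mirror plane or centre of symmetry, so none is chiral.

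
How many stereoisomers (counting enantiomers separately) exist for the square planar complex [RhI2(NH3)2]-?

2

In a square planar complex each vertex has one trans partner and two cis neighbours.
Systematic placement gives 2 geometric isomers: I cis; I trans.
Each arrangement has an internal mirror plane or centre of symmetry, so none is chiral.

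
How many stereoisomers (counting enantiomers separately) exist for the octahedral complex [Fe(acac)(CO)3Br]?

2

Each acac is bidentate and must span two cis positions.
The distinct arrangements are (2 in all): CO fac; CO mer.
Each arrangement has an internal mirror plane or centre of symmetry, so none is chiral.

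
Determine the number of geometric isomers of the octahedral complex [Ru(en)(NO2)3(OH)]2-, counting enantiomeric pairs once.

2

In an octahedral complex each vertex has one trans partner and four cis neighbours.
Each en is bidentate and must span two cis positions.
There are 2 geometric isomers: NO2 mer; NO2 fac.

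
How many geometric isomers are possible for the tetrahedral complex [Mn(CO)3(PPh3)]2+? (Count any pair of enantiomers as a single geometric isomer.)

1

In a tetrahedral complex all four positions are equivalent and every pair of ligands is adjacent — there is no cis/trans distinction.
Only one geometric arrangement is possible.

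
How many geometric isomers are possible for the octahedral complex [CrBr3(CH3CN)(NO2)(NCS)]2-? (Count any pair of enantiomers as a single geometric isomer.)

4

The six octahedral sites form three mutually perpendicular trans pairs.
Working through the distinct placements yields 4 geometric isomers: Br mer (3 arrangements); Br fac (chiral).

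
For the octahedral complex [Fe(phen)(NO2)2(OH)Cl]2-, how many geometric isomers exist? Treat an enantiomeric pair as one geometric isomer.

The six octahedral sites form three mutually perpendicular trans pairs.
Each phen is bidentate and must span two cis positions.
Systematic placement gives 4 geometric isomers: NO2 cis (3 arrangements, 2 chiral); NO2 trans.

4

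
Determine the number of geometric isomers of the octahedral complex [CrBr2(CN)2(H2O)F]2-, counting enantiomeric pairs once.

In an octahedral complex each vertex has one trans partner and four cis neighbours.
The distinct arrangements are (6 in all): Br trans, CN trans; Br trans, CN cis; Br cis, CN cis (3 arrangements, 2 chiral); Br cis, CN trans.

6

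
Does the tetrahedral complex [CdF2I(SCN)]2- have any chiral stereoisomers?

no

All four vertices of a tetrahedron are equivalent and mutually adjacent, so cis/trans isomerism cannot arise.
Only one geometric arrangement is possible.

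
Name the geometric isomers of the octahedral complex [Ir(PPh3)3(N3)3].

In an octahedral complex each vertex has one trans partner and four cis neighbours.
The distinct arrangements are (2 in all): PPh3 mer; PPh3 fac.

fac and mer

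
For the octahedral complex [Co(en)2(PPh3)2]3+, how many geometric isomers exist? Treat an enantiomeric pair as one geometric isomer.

2

In an octahedral complex each vertex has one trans partner and four cis neighbours.
Each en is bidentate and must span two cis positions.
Systematic placement gives 2 geometric isomers: PPh3 trans; PPh3 cis (chiral).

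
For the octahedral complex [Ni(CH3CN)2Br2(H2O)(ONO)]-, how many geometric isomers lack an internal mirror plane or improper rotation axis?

2

In an octahedral complex each vertex has one trans partner and four cis neighbours.
There are 6 geometric isomers: CH3CN trans, Br trans; CH3CN cis, Br trans; CH3CN cis, Br cis (3 arrangements, 2 chiral); CH3CN trans, Br cis.
Of these, 2 lack any improper symmetry element and so occur as enantiomeric pairs, giving 6 + 2 = 8 stereoisomers in total.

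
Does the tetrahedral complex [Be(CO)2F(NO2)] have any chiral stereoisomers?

no

In a tetrahedral complex all four positions are equivalent and every pair of ligands is adjacent — there is no cis/trans distinction.
Only one geometric arrangement is possible.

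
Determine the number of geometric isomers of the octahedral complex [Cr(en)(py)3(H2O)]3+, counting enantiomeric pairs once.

Each en is bidentate and must span two cis positions.
The distinct arrangements are (2 in all): py mer; py fac.

2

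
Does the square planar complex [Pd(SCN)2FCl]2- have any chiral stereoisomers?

no

There are 2 geometric isomers: SCN cis; SCN trans.
Each arrangement has an internal mirror plane or centre of symmetry, so none is chiral.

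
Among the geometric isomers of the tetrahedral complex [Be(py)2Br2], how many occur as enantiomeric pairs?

In a tetrahedral complex all four positions are equivalent and every pair of ligands is adjacent — there is no cis/trans distinction.
Only one geometric arrangement is possible.

0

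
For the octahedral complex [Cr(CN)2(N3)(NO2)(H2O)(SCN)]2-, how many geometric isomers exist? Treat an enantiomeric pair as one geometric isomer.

9

In an octahedral complex each vertex has one trans partner and four cis neighbours.
Exhaustive case analysis gives 9 geometric isomers.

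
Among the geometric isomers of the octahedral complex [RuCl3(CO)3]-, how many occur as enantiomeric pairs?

0

The six octahedral sites form three mutually perpendicular trans pairs.
There are 2 geometric isomers: Cl mer; Cl fac.
Each arrangement has an internal mirror plane or centre of symmetry, so none is chiral.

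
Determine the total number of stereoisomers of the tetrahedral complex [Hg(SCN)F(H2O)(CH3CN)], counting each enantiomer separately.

All four vertices of a tetrahedron are equivalent and mutually adjacent, so cis/trans isomerism cannot arise.
Only one geometric arrangement is possible; it has no improper symmetry element, so it exists as a pair of enantiomers (2 stereoisomers).

2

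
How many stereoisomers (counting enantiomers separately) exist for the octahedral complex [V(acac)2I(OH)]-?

3

The six octahedral sites form three mutually perpendicular trans pairs.
Each acac is bidentate and must span two cis positions.
There are 2 geometric isomers: I and OH mutually trans; I and OH mutually cis (chiral).
One of these lacks any improper symmetry element and so occurs as an enantiomeric pair, giving 2 + 1 = 3 stereoisomers in total.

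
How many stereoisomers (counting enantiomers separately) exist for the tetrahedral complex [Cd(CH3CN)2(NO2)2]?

Only one geometric arrangement is possible.

1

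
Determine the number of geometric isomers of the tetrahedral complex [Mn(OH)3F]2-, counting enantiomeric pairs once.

1

In a tetrahedral complex all four positions are equivalent and every pair of ligands is adjacent — there is no cis/trans distinction.
Only one geometric arrangement is possible.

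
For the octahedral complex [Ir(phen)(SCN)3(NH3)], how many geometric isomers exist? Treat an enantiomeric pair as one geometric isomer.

2

Each phen is bidentate and must span two cis positions.
Systematic placement gives 2 geometric isomers: SCN fac; SCN mer.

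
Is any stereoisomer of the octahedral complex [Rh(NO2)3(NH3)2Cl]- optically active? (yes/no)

Systematic placement gives 3 geometric isomers: NO2 mer, NH3 cis; NO2 mer, NH3 trans; NO2 fac, NH3 cis.
Each arrangement has an internal mirror plane or centre of symmetry, so none is chiral.

no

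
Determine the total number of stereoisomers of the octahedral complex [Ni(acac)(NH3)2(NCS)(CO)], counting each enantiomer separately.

6

An octahedron has six vertices in three trans pairs; every non-trans pair is cis.
Each acac is bidentate and must span two cis positions.
There are 4 geometric isomers: NH3 cis (3 arrangements, 2 chiral); NH3 trans.
Of these, 2 lack any improper symmetry element and so occur as enantiomeric pairs, giving 4 + 2 = 6 stereoisomers in total.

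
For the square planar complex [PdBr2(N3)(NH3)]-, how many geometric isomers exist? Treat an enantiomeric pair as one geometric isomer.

In a square planar complex each vertex has one trans partner and two cis neighbours.
Working through the distinct placements yields 2 geometric isomers: Br cis; Br trans.

2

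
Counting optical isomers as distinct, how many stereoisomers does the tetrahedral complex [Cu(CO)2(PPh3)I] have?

In a tetrahedral complex all four positions are equivalent and every pair of ligands is adjacent — there is no cis/trans distinction.
Only one geometric arrangement is possible.

1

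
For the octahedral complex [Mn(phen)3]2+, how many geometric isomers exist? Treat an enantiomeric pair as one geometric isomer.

In an octahedral complex each vertex has one trans partner and four cis neighbours.
Each phen is bidentate and must span two cis positions.
Only one geometric arrangement is possible; it has no improper symmetry element, so it exists as a pair of enantiomers (2 stereoisomers).

1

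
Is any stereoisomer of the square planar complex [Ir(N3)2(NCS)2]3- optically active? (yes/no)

In a square planar complex each vertex has one trans partner and two cis neighbours.
The distinct arrangements are (2 in all): N3 cis; N3 trans.
Each arrangement has an internal mirror plane or centre of symmetry, so none is chiral.

no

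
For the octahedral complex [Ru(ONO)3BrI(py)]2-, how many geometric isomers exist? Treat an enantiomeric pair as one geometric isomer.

4

An octahedron has six vertices in three trans pairs; every non-trans pair is cis.
There are 4 geometric isomers: ONO mer (3 arrangements); ONO fac (chiral).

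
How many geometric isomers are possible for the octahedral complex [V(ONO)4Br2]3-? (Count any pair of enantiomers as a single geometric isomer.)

In an octahedral complex each vertex has one trans partner and four cis neighbours.
The distinct arrangements are (2 in all): Br trans; Br cis.

2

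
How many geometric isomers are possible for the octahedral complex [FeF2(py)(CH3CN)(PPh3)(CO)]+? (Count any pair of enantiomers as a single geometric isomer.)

9

Placing the ligands in turn and identifying arrangements related by rotation or reflection leaves 9 distinct geometric isomers.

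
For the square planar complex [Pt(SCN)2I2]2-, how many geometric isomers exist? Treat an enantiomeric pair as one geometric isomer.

Working through the distinct placements yields 2 geometric isomers: SCN cis; SCN trans.

2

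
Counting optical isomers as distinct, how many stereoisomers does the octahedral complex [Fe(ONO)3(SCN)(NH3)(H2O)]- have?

5

An octahedron has six vertices in three trans pairs; every non-trans pair is cis.
Working through the distinct placements yields 4 geometric isomers: ONO mer (3 arrangements); ONO fac (chiral).
One of these lacks any improper symmetry element and so occurs as an enantiomeric pair, giving 4 + 1 = 5 stereoisomers in total.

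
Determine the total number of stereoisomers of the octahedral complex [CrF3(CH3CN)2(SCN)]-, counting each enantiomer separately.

3

An octahedron has six vertices in three trans pairs; every non-trans pair is cis.
Systematic placement gives 3 geometric isomers: F mer, CH3CN trans; F fac, CH3CN cis; F mer, CH3CN cis.
Each arrangement has an internal mirror plane or centre of symmetry, so none is chiral.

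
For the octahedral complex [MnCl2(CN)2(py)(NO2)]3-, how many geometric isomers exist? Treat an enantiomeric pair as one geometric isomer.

The six octahedral sites form three mutually perpendicular trans pairs.
There are 6 geometric isomers: Cl trans, CN trans; Cl cis, CN trans; Cl cis, CN cis (3 arrangements, 2 chiral); Cl trans, CN cis.

6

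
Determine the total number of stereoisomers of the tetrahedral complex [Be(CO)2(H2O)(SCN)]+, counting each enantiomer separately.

All four vertices of a tetrahedron are equivalent and mutually adjacent, so cis/trans isomerism cannot arise.
Only one geometric arrangement is possible.

1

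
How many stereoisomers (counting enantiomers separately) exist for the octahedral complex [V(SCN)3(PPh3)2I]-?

3

An octahedron has six vertices in three trans pairs; every non-trans pair is cis.
There are 3 geometric isomers: SCN mer, PPh3 cis; SCN mer, PPh3 trans; SCN fac, PPh3 cis.
Each arrangement has an internal mirror plane or centre of symmetry, so none is chiral.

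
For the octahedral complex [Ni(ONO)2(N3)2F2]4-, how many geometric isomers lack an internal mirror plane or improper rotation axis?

1

Working through the distinct placements yields 5 geometric isomers: ONO trans, N3 trans, F trans; ONO cis, N3 cis, F trans; ONO trans, N3 cis, F cis; ONO cis, N3 cis, F cis (chiral); ONO cis, N3 trans, F cis.
One of these lacks any improper symmetry element and so occurs as an enantiomeric pair, giving 5 + 1 = 6 stereoisomers in total.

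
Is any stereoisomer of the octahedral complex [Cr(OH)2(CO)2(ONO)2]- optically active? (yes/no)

An octahedron has six vertices in three trans pairs; every non-trans pair is cis.
The distinct arrangements are (5 in all): OH trans, CO trans, ONO trans; OH cis, CO trans, ONO cis; OH cis, CO cis, ONO trans; OH cis, CO cis, ONO cis (chiral); OH trans, CO cis, ONO cis.
One of these lacks any improper symmetry element and so occurs as an enantiomeric pair, giving 5 + 1 = 6 stereoisomers in total.

yes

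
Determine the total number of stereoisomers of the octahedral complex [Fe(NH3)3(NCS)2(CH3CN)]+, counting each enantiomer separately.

The six octahedral sites form three mutually perpendicular trans pairs.
The distinct arrangements are (3 in all): NH3 mer, NCS cis; NH3 mer, NCS trans; NH3 fac, NCS cis.
Each arrangement has an internal mirror plane or centre of symmetry, so none is chiral.

3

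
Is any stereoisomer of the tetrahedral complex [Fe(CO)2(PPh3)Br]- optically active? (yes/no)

no

All four vertices of a tetrahedron are equivalent and mutually adjacent, so cis/trans isomerism cannot arise.
Only one geometric arrangement is possible.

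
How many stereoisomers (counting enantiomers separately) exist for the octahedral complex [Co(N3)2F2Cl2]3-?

6

An octahedron has six vertices in three trans pairs; every non-trans pair is cis.
Systematic placement gives 5 geometric isomers: N3 trans, F trans, Cl trans; N3 cis, F cis, Cl trans; N3 trans, F cis, Cl cis; N3 cis, F cis, Cl cis (chiral); N3 cis, F trans, Cl cis.
One of these lacks any improper symmetry element and so occurs as an enantiomeric pair, giving 5 + 1 = 6 stereoisomers in total.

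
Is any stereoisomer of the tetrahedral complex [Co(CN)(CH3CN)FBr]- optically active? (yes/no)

All four vertices of a tetrahedron are equivalent and mutually adjacent, so cis/trans isomerism cannot arise.
Only one geometric arrangement is possible; it has no improper symmetry element, so it exists as a pair of enantiomers (2 stereoisomers).

yes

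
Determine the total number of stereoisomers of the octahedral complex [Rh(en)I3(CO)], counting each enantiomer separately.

An octahedron has six vertices in three trans pairs; every non-trans pair is cis.
Each en is bidentate and must span two cis positions.
There are 2 geometric isomers: I fac; I mer.
Each arrangement has an internal mirror plane or centre of symmetry, so none is chiral.

2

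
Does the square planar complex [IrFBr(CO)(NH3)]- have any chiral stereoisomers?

no

In a square planar complex each vertex has one trans partner and two cis neighbours.
Systematic placement gives 3 geometric isomers: (Br/F trans, CO/NH3 trans); (Br/NH3 trans, CO/F trans); (Br/CO trans, F/NH3 trans).
Each arrangement has an internal mirror plane or centre of symmetry, so none is chiral.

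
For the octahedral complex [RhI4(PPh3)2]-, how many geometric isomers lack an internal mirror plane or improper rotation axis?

An octahedron has six vertices in three trans pairs; every non-trans pair is cis.
There are 2 geometric isomers: PPh3 trans; PPh3 cis.
Each arrangement has an internal mirror plane or centre of symmetry, so none is chiral.

0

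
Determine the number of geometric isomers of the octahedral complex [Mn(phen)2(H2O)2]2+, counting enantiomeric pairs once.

2

An octahedron has six vertices in three trans pairs; every non-trans pair is cis.
Each phen is bidentate and must span two cis positions.
Working through the distinct placements yields 2 geometric isomers: H2O trans; H2O cis (chiral).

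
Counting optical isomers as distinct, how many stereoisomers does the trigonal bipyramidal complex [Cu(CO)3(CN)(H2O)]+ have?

4

A trigonal bipyramid has two axial and three equatorial sites, which are chemically inequivalent.
There are 4 geometric isomers: CN axial, H2O equatorial; CN axial, H2O axial; CN equatorial, H2O equatorial; CN equatorial, H2O axial.
Each arrangement has an internal mirror plane or centre of symmetry, so none is chiral.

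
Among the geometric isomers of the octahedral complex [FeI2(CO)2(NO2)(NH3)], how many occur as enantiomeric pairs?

In an octahedral complex each vertex has one trans partner and four cis neighbours.
The distinct arrangements are (6 in all): I trans, CO trans; I cis, CO trans; I cis, CO cis (3 arrangements, 2 chiral); I trans, CO cis.
Of these, 2 lack any improper symmetry element and so occur as enantiomeric pairs, giving 6 + 2 = 8 stereoisomers in total.

2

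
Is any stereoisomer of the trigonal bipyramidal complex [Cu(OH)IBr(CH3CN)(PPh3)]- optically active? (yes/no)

yes

In a trigonal bipyramid the two axial positions differ from the three equatorial ones.
Systematic enumeration (placing each ligand type in turn and discarding arrangements equivalent by rotation or reflection) gives 10 geometric isomers.
Of these, 10 lack any improper symmetry element and so occur as enantiomeric pairs, giving 10 + 10 = 20 stereoisomers in total.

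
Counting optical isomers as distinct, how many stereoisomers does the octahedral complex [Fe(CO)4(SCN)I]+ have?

2

The six octahedral sites form three mutually perpendicular trans pairs.
Working through the distinct placements yields 2 geometric isomers: SCN and I mutually trans; SCN and I mutually cis.
Each arrangement has an internal mirror plane or centre of symmetry, so none is chiral.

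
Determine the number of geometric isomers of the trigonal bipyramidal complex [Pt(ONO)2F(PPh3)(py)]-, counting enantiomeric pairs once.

7

Placing the ligands in turn and identifying arrangements related by rotation or reflection leaves 7 distinct geometric isomers.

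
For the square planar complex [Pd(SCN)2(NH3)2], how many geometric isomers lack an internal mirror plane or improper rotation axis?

In a square planar complex each vertex has one trans partner and two cis neighbours.
There are 2 geometric isomers: SCN cis; SCN trans.
Each arrangement has an internal mirror plane or centre of symmetry, so none is chiral.

0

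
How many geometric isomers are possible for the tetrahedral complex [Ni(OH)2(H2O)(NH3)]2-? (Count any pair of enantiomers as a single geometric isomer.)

1

In a tetrahedral complex all four positions are equivalent and every pair of ligands is adjacent — there is no cis/trans distinction.
Only one geometric arrangement is possible.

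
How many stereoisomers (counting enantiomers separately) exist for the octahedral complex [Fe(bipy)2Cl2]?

In an octahedral complex each vertex has one trans partner and four cis neighbours.
Each bipy is bidentate and must span two cis positions.
The distinct arrangements are (2 in all): Cl trans; Cl cis (chiral).
One of these lacks any improper symmetry element and so occurs as an enantiomeric pair, giving 2 + 1 = 3 stereoisomers in total.

3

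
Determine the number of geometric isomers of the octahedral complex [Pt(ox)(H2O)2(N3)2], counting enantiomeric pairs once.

3

Each ox is bidentate and must span two cis positions.
There are 3 geometric isomers: H2O trans, N3 cis; H2O cis, N3 cis (chiral); H2O cis, N3 trans.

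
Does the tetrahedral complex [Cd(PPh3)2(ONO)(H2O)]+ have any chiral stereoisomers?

Only one geometric arrangement is possible.

no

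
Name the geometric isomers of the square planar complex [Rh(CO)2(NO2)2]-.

A square has two trans pairs of vertices; adjacent vertices are cis.
There are 2 geometric isomers: CO cis; CO trans.

cis and trans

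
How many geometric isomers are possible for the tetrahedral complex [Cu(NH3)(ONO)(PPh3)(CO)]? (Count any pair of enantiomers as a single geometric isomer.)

1

All four vertices of a tetrahedron are equivalent and mutually adjacent, so cis/trans isomerism cannot arise.
Only one geometric arrangement is possible; it has no improper symmetry element, so it exists as a pair of enantiomers (2 stereoisomers).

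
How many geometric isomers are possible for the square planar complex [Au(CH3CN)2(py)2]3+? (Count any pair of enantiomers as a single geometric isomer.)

In a square planar complex each vertex has one trans partner and two cis neighbours.
Working through the distinct placements yields 2 geometric isomers: CH3CN cis; CH3CN trans.

2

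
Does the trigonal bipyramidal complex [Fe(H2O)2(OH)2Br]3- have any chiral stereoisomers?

yes

Systematic enumeration (placing each ligand type in turn and discarding arrangements equivalent by rotation or reflection) gives 5 geometric isomers.
One of these lacks any improper symmetry element and so occurs as an enantiomeric pair, giving 5 + 1 = 6 stereoisomers in total.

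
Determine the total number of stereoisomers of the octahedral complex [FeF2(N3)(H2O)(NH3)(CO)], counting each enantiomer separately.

In an octahedral complex each vertex has one trans partner and four cis neighbours.
Systematic enumeration (placing each ligand type in turn and discarding arrangements equivalent by rotation or reflection) gives 9 geometric isomers.
Of these, 6 lack any improper symmetry element and so occur as enantiomeric pairs, giving 9 + 6 = 15 stereoisomers in total.

15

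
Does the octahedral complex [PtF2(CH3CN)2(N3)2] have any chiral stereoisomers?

The six octahedral sites form three mutually perpendicular trans pairs.
There are 5 geometric isomers: F trans, CH3CN trans, N3 trans; F cis, CH3CN trans, N3 cis; F cis, CH3CN cis, N3 trans; F cis, CH3CN cis, N3 cis (chiral); F trans, CH3CN cis, N3 cis.
One of these lacks any improper symmetry element and so occurs as an enantiomeric pair, giving 5 + 1 = 6 stereoisomers in total.

yes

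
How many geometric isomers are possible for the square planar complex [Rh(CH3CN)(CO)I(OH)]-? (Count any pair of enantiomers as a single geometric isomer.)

3

In a square planar complex each vertex has one trans partner and two cis neighbours.
Working through the distinct placements yields 3 geometric isomers: (CH3CN/I trans, CO/OH trans); (CH3CN/OH trans, CO/I trans); (CH3CN/CO trans, I/OH trans).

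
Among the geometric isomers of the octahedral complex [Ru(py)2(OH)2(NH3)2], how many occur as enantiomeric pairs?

1

The six octahedral sites form three mutually perpendicular trans pairs.
Working through the distinct placements yields 5 geometric isomers: py trans, OH trans, NH3 trans; py cis, OH cis, NH3 trans; py trans, OH cis, NH3 cis; py cis, OH cis, NH3 cis (chiral); py cis, OH trans, NH3 cis.
One of these lacks any improper symmetry element and so occurs as an enantiomeric pair, giving 5 + 1 = 6 stereoisomers in total.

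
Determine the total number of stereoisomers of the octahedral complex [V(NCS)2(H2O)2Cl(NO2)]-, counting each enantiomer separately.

The six octahedral sites form three mutually perpendicular trans pairs.
Working through the distinct placements yields 6 geometric isomers: NCS cis, H2O cis (3 arrangements, 2 chiral); NCS trans, H2O cis; NCS cis, H2O trans; NCS trans, H2O trans.
Of these, 2 lack any improper symmetry element and so occur as enantiomeric pairs, giving 6 + 2 = 8 stereoisomers in total.

8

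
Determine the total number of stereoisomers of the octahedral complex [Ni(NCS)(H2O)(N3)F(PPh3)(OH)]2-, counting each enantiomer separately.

In an octahedral complex each vertex has one trans partner and four cis neighbours.
Systematic enumeration (placing each ligand type in turn and discarding arrangements equivalent by rotation or reflection) gives 15 geometric isomers.
Of these, 15 lack any improper symmetry element and so occur as enantiomeric pairs, giving 15 + 15 = 30 stereoisomers in total.

30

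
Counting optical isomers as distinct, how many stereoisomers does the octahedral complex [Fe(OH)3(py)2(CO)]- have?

3

The distinct arrangements are (3 in all): OH mer, py trans; OH fac, py cis; OH mer, py cis.
Each arrangement has an internal mirror plane or centre of symmetry, so none is chiral.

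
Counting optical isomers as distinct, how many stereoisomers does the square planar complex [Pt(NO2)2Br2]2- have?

2

There are 2 geometric isomers: NO2 cis; NO2 trans.
Each arrangement has an internal mirror plane or centre of symmetry, so none is chiral.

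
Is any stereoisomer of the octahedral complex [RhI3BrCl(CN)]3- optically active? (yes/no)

yes

The six octahedral sites form three mutually perpendicular trans pairs.
The distinct arrangements are (4 in all): I mer (3 arrangements); I fac (chiral).
One of these lacks any improper symmetry element and so occurs as an enantiomeric pair, giving 4 + 1 = 5 stereoisomers in total.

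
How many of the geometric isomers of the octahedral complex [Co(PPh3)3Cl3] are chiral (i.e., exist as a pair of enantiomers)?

Working through the distinct placements yields 2 geometric isomers: PPh3 mer; PPh3 fac.
Each arrangement has an internal mirror plane or centre of symmetry, so none is chiral.

0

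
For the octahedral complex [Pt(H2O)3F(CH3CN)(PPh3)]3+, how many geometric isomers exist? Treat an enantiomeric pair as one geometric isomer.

The six octahedral sites form three mutually perpendicular trans pairs.
The distinct arrangements are (4 in all): H2O mer (3 arrangements); H2O fac (chiral).

4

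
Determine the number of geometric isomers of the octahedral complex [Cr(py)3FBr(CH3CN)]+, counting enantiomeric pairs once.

The six octahedral sites form three mutually perpendicular trans pairs.
The distinct arrangements are (4 in all): py mer (3 arrangements); py fac (chiral).

4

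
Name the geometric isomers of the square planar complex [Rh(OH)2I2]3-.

The distinct arrangements are (2 in all): OH cis; OH trans.

cis and trans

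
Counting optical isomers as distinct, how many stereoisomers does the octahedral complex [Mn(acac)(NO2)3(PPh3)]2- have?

2

The six octahedral sites form three mutually perpendicular trans pairs.
Each acac is bidentate and must span two cis positions.
The distinct arrangements are (2 in all): NO2 mer; NO2 fac.
Each arrangement has an internal mirror plane or centre of symmetry, so none is chiral.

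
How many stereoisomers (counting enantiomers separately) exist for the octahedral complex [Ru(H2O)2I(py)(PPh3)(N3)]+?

15

An octahedron has six vertices in three trans pairs; every non-trans pair is cis.
Systematic enumeration (placing each ligand type in turn and discarding arrangements equivalent by rotation or reflection) gives 9 geometric isomers.
Of these, 6 lack any improper symmetry element and so occur as enantiomeric pairs, giving 9 + 6 = 15 stereoisomers in total.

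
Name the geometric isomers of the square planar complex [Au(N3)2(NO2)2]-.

In a square planar complex each vertex has one trans partner and two cis neighbours.
The distinct arrangements are (2 in all): N3 cis; N3 trans.

cis and trans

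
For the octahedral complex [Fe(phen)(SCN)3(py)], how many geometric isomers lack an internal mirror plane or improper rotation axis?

0

The six octahedral sites form three mutually perpendicular trans pairs.
Each phen is bidentate and must span two cis positions.
Systematic placement gives 2 geometric isomers: SCN mer; SCN fac.
Each arrangement has an internal mirror plane or centre of symmetry, so none is chiral.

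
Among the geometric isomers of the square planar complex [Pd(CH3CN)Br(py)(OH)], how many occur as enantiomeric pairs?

In a square planar complex each vertex has one trans partner and two cis neighbours.
There are 3 geometric isomers: (Br/OH trans, CH3CN/py trans); (Br/py trans, CH3CN/OH trans); (Br/CH3CN trans, OH/py trans).
Each arrangement has an internal mirror plane or centre of symmetry, so none is chiral.

0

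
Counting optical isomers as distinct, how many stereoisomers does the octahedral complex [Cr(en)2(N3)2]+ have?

The six octahedral sites form three mutually perpendicular trans pairs.
Each en is bidentate and must span two cis positions.
Systematic placement gives 2 geometric isomers: N3 trans; N3 cis (chiral).
One of these lacks any improper symmetry element and so occurs as an enantiomeric pair, giving 2 + 1 = 3 stereoisomers in total.

3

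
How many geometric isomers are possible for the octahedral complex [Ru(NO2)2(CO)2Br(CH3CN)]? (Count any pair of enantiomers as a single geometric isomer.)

An octahedron has six vertices in three trans pairs; every non-trans pair is cis.
Working through the distinct placements yields 6 geometric isomers: NO2 trans, CO trans; NO2 cis, CO cis (3 arrangements, 2 chiral); NO2 trans, CO cis; NO2 cis, CO trans.

6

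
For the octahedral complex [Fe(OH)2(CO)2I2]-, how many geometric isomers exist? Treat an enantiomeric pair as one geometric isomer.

In an octahedral complex each vertex has one trans partner and four cis neighbours.
Systematic placement gives 5 geometric isomers: OH trans, CO trans, I trans; OH cis, CO trans, I cis; OH trans, CO cis, I cis; OH cis, CO cis, I cis (chiral); OH cis, CO cis, I trans.

5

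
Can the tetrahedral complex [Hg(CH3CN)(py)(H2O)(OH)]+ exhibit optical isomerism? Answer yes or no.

yes

In a tetrahedral complex all four positions are equivalent and every pair of ligands is adjacent — there is no cis/trans distinction.
Only one geometric arrangement is possible; it has no improper symmetry element, so it exists as a pair of enantiomers (2 stereoisomers).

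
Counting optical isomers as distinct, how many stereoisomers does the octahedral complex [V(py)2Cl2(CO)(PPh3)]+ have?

In an octahedral complex each vertex has one trans partner and four cis neighbours.
Working through the distinct placements yields 6 geometric isomers: py trans, Cl cis; py cis, Cl cis (3 arrangements, 2 chiral); py trans, Cl trans; py cis, Cl trans.
Of these, 2 lack any improper symmetry element and so occur as enantiomeric pairs, giving 6 + 2 = 8 stereoisomers in total.

8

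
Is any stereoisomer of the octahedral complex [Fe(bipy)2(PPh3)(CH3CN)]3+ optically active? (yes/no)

The six octahedral sites form three mutually perpendicular trans pairs.
Each bipy is bidentate and must span two cis positions.
There are 2 geometric isomers: PPh3 and CH3CN mutually trans; PPh3 and CH3CN mutually cis (chiral).
One of these lacks any improper symmetry element and so occurs as an enantiomeric pair, giving 2 + 1 = 3 stereoisomers in total.

yes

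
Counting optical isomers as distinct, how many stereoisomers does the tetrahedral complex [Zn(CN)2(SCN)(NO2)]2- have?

In a tetrahedral complex all four positions are equivalent and every pair of ligands is adjacent — there is no cis/trans distinction.
Only one geometric arrangement is possible.

1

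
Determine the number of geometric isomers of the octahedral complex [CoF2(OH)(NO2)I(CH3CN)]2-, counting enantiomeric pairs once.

9

Placing the ligands in turn and identifying arrangements related by rotation or reflection leaves 9 distinct geometric isomers.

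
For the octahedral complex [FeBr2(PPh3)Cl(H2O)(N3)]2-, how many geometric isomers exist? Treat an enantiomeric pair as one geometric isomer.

9

Exhaustive case analysis gives 9 geometric isomers.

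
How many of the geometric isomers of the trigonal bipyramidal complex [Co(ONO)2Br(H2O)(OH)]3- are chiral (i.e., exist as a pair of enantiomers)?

3

A trigonal bipyramid has two axial and three equatorial sites, which are chemically inequivalent.
Exhaustive case analysis gives 7 geometric isomers.
Of these, 3 lack any improper symmetry element and so occur as enantiomeric pairs, giving 7 + 3 = 10 stereoisomers in total.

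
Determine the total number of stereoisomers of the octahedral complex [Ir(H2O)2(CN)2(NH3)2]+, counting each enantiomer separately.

6

An octahedron has six vertices in three trans pairs; every non-trans pair is cis.
There are 5 geometric isomers: H2O trans, CN trans, NH3 trans; H2O cis, CN trans, NH3 cis; H2O cis, CN cis, NH3 trans; H2O cis, CN cis, NH3 cis (chiral); H2O trans, CN cis, NH3 cis.
One of these lacks any improper symmetry element and so occurs as an enantiomeric pair, giving 5 + 1 = 6 stereoisomers in total.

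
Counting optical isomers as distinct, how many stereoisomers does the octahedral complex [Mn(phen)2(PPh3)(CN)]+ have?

The six octahedral sites form three mutually perpendicular trans pairs.
Each phen is bidentate and must span two cis positions.
The distinct arrangements are (2 in all): PPh3 and CN mutually trans; PPh3 and CN mutually cis (chiral).
One of these lacks any improper symmetry element and so occurs as an enantiomeric pair, giving 2 + 1 = 3 stereoisomers in total.

3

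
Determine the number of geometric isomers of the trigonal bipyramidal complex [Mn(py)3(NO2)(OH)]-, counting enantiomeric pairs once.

In a trigonal bipyramid the two axial positions differ from the three equatorial ones.
The distinct arrangements are (4 in all): NO2 axial, OH axial; NO2 axial, OH equatorial; NO2 equatorial, OH axial; NO2 equatorial, OH equatorial.

4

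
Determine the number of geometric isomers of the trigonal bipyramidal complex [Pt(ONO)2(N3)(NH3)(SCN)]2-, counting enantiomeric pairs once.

Systematic enumeration (placing each ligand type in turn and discarding arrangements equivalent by rotation or reflection) gives 7 geometric isomers.

7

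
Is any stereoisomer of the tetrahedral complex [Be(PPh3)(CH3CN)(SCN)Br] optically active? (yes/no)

Only one geometric arrangement is possible; it has no improper symmetry element, so it exists as a pair of enantiomers (2 stereoisomers).

yes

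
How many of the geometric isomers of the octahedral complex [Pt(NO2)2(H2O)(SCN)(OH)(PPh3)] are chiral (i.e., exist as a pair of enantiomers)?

6

An octahedron has six vertices in three trans pairs; every non-trans pair is cis.
Systematic enumeration (placing each ligand type in turn and discarding arrangements equivalent by rotation or reflection) gives 9 geometric isomers.
Of these, 6 lack any improper symmetry element and so occur as enantiomeric pairs, giving 9 + 6 = 15 stereoisomers in total.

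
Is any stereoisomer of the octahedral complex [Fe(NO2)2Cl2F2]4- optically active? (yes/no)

In an octahedral complex each vertex has one trans partner and four cis neighbours.
Systematic placement gives 5 geometric isomers: NO2 trans, Cl trans, F trans; NO2 cis, Cl trans, F cis; NO2 trans, Cl cis, F cis; NO2 cis, Cl cis, F cis (chiral); NO2 cis, Cl cis, F trans.
One of these lacks any improper symmetry element and so occurs as an enantiomeric pair, giving 5 + 1 = 6 stereoisomers in total.

yes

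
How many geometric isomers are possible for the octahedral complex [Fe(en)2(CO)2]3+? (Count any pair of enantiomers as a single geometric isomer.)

2

In an octahedral complex each vertex has one trans partner and four cis neighbours.
Each en is bidentate and must span two cis positions.
Working through the distinct placements yields 2 geometric isomers: CO trans; CO cis (chiral).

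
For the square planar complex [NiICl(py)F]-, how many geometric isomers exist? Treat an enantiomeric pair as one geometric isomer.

3

A square has two trans pairs of vertices; adjacent vertices are cis.
Working through the distinct placements yields 3 geometric isomers: (Cl/I trans, F/py trans); (Cl/py trans, F/I trans); (Cl/F trans, I/py trans).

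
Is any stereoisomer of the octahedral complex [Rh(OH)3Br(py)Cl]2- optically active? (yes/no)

yes

The six octahedral sites form three mutually perpendicular trans pairs.
The distinct arrangements are (4 in all): OH mer (3 arrangements); OH fac (chiral).
One of these lacks any improper symmetry element and so occurs as an enantiomeric pair, giving 4 + 1 = 5 stereoisomers in total.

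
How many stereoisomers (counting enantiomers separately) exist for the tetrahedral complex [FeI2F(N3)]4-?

Only one geometric arrangement is possible.

1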